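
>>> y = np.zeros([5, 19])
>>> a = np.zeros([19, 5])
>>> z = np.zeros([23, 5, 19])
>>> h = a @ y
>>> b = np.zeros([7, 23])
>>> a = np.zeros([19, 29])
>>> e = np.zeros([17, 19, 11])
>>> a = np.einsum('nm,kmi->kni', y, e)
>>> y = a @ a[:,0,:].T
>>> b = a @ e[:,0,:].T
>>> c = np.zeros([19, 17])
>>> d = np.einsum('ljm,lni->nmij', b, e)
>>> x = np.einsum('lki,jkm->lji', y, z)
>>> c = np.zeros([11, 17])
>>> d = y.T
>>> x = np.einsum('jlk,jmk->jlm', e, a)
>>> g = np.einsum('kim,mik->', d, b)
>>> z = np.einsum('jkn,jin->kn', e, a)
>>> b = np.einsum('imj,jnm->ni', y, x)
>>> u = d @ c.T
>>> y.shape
(17, 5, 17)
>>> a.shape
(17, 5, 11)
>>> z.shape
(19, 11)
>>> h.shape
(19, 19)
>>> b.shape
(19, 17)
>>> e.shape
(17, 19, 11)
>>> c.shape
(11, 17)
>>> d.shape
(17, 5, 17)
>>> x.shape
(17, 19, 5)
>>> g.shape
()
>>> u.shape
(17, 5, 11)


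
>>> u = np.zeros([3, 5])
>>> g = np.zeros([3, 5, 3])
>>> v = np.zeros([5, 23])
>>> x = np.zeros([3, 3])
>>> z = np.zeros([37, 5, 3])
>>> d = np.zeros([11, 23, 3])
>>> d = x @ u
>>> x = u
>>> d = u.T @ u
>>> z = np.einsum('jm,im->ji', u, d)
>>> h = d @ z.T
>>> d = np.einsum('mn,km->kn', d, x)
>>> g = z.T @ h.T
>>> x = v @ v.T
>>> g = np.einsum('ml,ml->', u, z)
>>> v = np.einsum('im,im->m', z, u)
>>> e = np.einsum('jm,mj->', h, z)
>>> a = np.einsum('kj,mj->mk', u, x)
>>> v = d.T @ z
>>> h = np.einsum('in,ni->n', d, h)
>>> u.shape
(3, 5)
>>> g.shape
()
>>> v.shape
(5, 5)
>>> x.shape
(5, 5)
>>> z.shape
(3, 5)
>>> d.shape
(3, 5)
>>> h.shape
(5,)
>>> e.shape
()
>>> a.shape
(5, 3)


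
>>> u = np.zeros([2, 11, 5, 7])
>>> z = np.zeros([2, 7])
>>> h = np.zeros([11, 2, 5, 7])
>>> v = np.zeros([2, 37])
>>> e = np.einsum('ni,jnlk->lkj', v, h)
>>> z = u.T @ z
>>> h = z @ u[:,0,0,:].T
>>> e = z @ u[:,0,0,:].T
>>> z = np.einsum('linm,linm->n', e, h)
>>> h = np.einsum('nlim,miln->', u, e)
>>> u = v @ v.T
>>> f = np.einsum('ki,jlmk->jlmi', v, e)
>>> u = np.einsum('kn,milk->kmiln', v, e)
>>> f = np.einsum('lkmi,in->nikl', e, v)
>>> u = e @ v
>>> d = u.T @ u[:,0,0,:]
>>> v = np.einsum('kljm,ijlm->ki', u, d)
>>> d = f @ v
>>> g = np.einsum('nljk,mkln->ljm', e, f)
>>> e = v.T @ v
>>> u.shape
(7, 5, 11, 37)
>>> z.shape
(11,)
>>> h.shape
()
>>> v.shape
(7, 37)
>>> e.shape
(37, 37)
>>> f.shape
(37, 2, 5, 7)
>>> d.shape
(37, 2, 5, 37)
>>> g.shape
(5, 11, 37)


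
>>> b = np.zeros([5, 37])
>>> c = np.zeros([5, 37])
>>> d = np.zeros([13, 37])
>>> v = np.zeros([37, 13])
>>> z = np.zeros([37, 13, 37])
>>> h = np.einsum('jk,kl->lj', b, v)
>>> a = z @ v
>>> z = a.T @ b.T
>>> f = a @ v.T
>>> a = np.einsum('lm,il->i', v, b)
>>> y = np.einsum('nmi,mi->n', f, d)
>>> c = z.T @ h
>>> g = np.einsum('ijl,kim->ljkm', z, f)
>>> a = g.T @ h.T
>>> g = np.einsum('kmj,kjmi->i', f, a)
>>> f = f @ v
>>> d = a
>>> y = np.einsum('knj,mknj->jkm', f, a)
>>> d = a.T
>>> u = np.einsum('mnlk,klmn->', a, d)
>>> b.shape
(5, 37)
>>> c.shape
(5, 13, 5)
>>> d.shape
(13, 13, 37, 37)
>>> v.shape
(37, 13)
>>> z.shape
(13, 13, 5)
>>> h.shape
(13, 5)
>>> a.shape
(37, 37, 13, 13)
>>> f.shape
(37, 13, 13)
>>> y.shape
(13, 37, 37)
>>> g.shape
(13,)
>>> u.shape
()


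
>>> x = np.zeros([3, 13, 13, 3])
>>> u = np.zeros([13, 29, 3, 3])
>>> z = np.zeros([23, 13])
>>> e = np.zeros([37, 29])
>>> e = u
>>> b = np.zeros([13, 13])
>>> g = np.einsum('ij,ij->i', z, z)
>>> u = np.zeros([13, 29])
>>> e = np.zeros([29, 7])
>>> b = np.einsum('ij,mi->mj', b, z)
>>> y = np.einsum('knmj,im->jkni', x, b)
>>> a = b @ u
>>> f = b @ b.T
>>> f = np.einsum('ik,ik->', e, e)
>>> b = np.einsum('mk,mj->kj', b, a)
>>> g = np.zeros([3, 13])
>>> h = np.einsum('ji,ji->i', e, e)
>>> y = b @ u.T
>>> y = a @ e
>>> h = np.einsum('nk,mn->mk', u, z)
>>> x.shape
(3, 13, 13, 3)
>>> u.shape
(13, 29)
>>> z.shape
(23, 13)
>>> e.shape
(29, 7)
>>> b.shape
(13, 29)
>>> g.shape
(3, 13)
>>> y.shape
(23, 7)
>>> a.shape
(23, 29)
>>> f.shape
()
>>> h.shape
(23, 29)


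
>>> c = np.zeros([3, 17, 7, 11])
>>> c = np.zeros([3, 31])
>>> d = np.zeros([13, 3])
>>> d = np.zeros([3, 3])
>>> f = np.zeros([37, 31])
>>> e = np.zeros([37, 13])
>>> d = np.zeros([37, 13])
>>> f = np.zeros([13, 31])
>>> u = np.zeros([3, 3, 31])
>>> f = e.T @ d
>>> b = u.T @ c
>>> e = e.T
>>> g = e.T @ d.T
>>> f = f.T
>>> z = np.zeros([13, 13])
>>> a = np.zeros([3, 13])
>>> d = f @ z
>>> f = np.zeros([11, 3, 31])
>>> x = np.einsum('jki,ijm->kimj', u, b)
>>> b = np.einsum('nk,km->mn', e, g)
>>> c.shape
(3, 31)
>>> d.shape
(13, 13)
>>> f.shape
(11, 3, 31)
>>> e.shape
(13, 37)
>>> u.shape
(3, 3, 31)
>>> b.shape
(37, 13)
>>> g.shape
(37, 37)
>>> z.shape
(13, 13)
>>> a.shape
(3, 13)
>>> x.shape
(3, 31, 31, 3)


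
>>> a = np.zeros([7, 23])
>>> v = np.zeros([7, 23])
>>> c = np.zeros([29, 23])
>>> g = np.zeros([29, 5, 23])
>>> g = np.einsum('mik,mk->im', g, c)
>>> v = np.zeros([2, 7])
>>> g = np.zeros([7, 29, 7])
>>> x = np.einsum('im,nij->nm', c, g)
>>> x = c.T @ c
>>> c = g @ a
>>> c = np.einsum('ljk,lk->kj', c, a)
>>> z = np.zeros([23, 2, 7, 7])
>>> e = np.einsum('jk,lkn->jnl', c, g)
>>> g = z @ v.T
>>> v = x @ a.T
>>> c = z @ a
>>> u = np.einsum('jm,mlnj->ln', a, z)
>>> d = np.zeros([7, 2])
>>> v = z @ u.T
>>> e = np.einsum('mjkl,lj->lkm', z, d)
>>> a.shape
(7, 23)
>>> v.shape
(23, 2, 7, 2)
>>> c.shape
(23, 2, 7, 23)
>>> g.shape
(23, 2, 7, 2)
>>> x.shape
(23, 23)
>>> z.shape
(23, 2, 7, 7)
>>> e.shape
(7, 7, 23)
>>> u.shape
(2, 7)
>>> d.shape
(7, 2)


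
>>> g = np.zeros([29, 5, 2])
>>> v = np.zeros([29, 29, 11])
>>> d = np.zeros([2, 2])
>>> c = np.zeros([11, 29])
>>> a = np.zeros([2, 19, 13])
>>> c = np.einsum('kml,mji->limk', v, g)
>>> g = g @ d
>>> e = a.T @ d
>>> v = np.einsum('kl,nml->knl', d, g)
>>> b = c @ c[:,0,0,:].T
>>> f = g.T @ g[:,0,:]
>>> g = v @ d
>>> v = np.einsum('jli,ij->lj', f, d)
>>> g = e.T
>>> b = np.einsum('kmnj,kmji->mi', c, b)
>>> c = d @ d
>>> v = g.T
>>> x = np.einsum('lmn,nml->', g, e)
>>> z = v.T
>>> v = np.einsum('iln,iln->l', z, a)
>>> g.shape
(2, 19, 13)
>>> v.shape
(19,)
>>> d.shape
(2, 2)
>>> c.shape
(2, 2)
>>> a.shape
(2, 19, 13)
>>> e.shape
(13, 19, 2)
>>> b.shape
(2, 11)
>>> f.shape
(2, 5, 2)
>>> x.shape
()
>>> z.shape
(2, 19, 13)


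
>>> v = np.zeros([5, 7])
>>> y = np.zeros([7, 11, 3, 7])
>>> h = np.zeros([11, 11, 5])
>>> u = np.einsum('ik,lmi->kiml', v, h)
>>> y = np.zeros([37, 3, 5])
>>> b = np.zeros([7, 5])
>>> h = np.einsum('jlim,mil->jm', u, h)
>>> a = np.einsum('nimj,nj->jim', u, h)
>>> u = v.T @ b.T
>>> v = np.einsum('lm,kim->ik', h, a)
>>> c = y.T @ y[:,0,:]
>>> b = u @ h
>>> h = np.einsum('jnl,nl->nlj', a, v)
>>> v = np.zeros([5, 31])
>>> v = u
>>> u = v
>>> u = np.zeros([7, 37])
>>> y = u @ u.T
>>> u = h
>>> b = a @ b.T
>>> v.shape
(7, 7)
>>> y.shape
(7, 7)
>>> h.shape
(5, 11, 11)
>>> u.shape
(5, 11, 11)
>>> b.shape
(11, 5, 7)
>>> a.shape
(11, 5, 11)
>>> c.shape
(5, 3, 5)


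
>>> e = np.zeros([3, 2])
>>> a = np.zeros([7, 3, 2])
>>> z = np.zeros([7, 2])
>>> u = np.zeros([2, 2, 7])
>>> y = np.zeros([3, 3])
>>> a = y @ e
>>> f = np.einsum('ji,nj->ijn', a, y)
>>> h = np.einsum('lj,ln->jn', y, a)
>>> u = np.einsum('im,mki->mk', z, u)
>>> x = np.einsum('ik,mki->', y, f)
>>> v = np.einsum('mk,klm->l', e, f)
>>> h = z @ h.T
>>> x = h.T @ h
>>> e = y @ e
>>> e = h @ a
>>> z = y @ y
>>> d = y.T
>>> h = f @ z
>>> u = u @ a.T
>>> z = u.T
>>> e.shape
(7, 2)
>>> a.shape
(3, 2)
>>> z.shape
(3, 2)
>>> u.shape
(2, 3)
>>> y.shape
(3, 3)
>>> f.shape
(2, 3, 3)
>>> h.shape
(2, 3, 3)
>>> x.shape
(3, 3)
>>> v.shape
(3,)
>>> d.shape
(3, 3)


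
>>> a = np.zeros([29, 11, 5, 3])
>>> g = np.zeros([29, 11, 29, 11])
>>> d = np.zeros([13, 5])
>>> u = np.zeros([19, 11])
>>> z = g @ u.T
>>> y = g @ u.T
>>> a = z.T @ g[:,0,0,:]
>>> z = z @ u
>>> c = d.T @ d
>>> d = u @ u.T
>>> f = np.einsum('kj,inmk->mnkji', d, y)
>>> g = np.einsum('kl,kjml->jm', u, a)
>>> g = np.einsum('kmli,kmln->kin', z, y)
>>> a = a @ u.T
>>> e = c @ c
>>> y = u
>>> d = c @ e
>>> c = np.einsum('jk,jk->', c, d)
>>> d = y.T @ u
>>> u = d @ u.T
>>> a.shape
(19, 29, 11, 19)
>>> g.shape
(29, 11, 19)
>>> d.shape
(11, 11)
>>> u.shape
(11, 19)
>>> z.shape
(29, 11, 29, 11)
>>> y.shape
(19, 11)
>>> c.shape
()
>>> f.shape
(29, 11, 19, 19, 29)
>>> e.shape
(5, 5)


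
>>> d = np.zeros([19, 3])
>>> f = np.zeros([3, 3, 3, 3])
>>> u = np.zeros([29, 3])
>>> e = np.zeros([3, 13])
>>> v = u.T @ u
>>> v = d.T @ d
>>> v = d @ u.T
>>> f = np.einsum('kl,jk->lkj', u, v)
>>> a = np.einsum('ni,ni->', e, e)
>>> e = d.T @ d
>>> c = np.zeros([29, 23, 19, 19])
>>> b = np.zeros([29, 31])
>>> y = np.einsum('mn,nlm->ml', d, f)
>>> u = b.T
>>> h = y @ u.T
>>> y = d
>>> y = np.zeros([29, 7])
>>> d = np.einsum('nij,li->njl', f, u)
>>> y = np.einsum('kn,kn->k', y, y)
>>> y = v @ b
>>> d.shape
(3, 19, 31)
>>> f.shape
(3, 29, 19)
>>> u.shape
(31, 29)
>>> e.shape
(3, 3)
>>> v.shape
(19, 29)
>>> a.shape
()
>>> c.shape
(29, 23, 19, 19)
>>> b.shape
(29, 31)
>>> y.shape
(19, 31)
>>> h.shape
(19, 31)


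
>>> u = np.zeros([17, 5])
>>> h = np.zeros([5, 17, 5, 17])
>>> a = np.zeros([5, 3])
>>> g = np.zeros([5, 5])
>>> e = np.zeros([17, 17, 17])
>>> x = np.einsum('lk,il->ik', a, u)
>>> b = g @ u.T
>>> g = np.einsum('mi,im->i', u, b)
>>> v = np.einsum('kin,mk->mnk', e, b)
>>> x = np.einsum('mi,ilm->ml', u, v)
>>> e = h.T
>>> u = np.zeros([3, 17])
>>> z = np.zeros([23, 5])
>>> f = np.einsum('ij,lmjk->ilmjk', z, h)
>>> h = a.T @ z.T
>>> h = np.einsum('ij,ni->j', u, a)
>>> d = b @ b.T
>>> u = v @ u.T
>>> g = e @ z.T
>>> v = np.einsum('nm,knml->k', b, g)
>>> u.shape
(5, 17, 3)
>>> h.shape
(17,)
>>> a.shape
(5, 3)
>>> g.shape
(17, 5, 17, 23)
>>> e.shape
(17, 5, 17, 5)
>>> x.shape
(17, 17)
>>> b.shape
(5, 17)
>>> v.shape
(17,)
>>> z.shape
(23, 5)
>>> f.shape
(23, 5, 17, 5, 17)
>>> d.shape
(5, 5)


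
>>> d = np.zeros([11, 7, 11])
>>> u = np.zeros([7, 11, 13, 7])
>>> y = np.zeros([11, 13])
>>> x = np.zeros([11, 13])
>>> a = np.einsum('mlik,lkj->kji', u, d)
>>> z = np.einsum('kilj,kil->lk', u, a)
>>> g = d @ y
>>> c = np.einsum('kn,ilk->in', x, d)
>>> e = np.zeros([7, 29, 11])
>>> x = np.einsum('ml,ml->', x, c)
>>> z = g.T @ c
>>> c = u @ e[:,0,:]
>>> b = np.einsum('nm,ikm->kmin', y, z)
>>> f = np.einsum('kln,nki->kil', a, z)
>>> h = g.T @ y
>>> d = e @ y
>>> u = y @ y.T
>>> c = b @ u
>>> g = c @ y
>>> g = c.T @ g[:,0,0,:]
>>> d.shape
(7, 29, 13)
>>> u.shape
(11, 11)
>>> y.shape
(11, 13)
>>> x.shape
()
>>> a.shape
(7, 11, 13)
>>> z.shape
(13, 7, 13)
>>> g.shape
(11, 13, 13, 13)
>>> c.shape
(7, 13, 13, 11)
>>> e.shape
(7, 29, 11)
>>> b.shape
(7, 13, 13, 11)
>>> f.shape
(7, 13, 11)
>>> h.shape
(13, 7, 13)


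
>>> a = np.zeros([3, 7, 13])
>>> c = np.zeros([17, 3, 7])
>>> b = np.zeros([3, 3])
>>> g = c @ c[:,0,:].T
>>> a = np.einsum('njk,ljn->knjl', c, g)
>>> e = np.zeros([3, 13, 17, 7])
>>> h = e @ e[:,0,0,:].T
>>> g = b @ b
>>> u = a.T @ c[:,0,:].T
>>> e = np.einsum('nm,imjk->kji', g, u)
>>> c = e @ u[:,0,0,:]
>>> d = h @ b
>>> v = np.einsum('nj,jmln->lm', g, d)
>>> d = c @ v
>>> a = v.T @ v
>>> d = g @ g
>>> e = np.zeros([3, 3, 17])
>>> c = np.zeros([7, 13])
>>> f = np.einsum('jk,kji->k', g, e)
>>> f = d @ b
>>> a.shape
(13, 13)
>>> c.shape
(7, 13)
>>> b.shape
(3, 3)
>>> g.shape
(3, 3)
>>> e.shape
(3, 3, 17)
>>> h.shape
(3, 13, 17, 3)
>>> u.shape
(17, 3, 17, 17)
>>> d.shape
(3, 3)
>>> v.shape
(17, 13)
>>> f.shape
(3, 3)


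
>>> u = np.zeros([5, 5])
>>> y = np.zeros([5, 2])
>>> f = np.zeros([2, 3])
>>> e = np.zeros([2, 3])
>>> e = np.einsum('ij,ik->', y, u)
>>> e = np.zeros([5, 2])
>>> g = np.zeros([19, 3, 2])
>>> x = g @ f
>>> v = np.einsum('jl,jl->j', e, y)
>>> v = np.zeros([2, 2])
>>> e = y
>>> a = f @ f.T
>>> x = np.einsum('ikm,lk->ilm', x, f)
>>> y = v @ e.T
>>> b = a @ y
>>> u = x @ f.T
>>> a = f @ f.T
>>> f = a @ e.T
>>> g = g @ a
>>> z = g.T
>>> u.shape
(19, 2, 2)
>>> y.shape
(2, 5)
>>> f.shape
(2, 5)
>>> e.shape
(5, 2)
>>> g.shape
(19, 3, 2)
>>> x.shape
(19, 2, 3)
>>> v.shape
(2, 2)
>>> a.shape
(2, 2)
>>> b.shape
(2, 5)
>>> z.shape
(2, 3, 19)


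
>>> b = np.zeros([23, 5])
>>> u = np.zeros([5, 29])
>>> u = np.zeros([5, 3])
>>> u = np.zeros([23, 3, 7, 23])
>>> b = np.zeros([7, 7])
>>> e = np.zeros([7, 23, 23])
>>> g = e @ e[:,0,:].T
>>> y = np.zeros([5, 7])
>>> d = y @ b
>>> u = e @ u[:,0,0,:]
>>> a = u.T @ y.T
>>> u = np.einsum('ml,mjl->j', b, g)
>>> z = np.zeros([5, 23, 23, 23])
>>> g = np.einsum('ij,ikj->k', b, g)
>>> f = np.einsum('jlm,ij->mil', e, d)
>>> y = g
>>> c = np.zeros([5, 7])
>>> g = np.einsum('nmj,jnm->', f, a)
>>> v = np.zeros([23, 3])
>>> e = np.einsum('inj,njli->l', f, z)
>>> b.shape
(7, 7)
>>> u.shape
(23,)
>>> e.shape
(23,)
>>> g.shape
()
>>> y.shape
(23,)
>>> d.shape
(5, 7)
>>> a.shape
(23, 23, 5)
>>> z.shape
(5, 23, 23, 23)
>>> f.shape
(23, 5, 23)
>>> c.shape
(5, 7)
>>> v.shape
(23, 3)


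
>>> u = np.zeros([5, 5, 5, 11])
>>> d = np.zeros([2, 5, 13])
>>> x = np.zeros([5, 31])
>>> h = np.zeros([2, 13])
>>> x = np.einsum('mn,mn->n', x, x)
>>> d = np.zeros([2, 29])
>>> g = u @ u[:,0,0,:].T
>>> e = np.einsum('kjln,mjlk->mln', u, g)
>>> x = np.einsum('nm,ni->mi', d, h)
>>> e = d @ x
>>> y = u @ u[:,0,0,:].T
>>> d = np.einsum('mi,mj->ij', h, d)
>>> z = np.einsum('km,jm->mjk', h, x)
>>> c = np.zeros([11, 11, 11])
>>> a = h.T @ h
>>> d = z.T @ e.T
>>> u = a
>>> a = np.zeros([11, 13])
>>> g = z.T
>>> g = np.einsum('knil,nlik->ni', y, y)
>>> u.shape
(13, 13)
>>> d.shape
(2, 29, 2)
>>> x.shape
(29, 13)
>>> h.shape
(2, 13)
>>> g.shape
(5, 5)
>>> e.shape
(2, 13)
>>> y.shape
(5, 5, 5, 5)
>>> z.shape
(13, 29, 2)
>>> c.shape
(11, 11, 11)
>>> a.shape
(11, 13)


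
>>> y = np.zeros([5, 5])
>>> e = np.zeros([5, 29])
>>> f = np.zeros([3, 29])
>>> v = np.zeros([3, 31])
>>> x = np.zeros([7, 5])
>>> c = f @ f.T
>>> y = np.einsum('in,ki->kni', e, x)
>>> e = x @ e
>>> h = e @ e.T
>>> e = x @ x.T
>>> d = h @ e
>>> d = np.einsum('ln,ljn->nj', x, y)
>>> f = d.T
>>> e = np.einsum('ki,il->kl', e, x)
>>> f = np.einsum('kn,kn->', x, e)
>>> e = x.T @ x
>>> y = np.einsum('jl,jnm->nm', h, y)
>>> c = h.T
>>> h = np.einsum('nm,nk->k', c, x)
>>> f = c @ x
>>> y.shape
(29, 5)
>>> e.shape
(5, 5)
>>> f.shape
(7, 5)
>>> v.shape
(3, 31)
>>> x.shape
(7, 5)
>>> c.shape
(7, 7)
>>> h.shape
(5,)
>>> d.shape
(5, 29)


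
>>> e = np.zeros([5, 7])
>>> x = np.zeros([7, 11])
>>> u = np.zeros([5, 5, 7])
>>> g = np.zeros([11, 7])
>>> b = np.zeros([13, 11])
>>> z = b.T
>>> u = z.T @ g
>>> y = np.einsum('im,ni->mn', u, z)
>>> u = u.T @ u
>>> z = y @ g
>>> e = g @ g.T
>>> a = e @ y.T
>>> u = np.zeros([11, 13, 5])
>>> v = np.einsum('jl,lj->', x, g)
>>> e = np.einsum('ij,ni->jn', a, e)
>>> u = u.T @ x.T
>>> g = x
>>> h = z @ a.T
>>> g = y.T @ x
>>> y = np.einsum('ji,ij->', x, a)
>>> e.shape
(7, 11)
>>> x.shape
(7, 11)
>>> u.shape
(5, 13, 7)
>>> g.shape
(11, 11)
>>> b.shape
(13, 11)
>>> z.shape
(7, 7)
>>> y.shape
()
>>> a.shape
(11, 7)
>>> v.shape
()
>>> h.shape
(7, 11)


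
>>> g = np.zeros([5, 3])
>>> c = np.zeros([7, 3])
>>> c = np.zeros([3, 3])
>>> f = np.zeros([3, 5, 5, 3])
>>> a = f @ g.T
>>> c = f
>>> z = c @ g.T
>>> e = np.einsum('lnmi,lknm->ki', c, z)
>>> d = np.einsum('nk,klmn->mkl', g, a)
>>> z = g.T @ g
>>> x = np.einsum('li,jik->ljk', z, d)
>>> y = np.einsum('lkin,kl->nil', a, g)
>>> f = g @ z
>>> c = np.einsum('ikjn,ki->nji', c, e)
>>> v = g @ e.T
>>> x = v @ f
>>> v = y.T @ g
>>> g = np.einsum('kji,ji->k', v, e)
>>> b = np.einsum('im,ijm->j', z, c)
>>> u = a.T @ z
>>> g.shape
(3,)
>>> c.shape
(3, 5, 3)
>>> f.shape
(5, 3)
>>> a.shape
(3, 5, 5, 5)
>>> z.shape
(3, 3)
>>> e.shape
(5, 3)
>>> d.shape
(5, 3, 5)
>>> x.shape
(5, 3)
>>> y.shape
(5, 5, 3)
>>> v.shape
(3, 5, 3)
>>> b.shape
(5,)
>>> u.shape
(5, 5, 5, 3)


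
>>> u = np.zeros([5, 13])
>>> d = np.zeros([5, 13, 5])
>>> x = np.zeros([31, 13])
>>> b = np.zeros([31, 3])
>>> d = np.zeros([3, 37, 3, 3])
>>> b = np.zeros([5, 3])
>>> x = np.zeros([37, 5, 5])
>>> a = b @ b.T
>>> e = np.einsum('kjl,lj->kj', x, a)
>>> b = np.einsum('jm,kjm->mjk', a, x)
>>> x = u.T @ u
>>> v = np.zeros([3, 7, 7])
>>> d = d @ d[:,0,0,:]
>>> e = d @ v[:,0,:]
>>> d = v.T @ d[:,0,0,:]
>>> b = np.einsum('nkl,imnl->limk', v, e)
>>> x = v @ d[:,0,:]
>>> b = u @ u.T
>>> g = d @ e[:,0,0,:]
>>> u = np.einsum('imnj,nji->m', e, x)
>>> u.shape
(37,)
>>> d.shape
(7, 7, 3)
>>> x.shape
(3, 7, 3)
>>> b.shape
(5, 5)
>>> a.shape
(5, 5)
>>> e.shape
(3, 37, 3, 7)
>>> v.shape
(3, 7, 7)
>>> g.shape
(7, 7, 7)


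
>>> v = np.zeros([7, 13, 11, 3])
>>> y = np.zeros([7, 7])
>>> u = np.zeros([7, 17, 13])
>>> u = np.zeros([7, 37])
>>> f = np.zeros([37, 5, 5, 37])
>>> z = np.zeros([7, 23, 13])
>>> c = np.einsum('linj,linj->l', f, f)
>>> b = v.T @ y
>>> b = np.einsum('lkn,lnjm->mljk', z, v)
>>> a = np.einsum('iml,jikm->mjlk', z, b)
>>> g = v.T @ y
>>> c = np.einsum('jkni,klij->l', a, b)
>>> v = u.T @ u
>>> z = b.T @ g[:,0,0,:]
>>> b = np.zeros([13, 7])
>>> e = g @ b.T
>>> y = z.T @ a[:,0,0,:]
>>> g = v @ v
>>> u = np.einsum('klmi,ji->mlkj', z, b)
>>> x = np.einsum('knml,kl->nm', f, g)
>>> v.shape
(37, 37)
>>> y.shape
(7, 7, 11, 11)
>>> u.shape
(7, 11, 23, 13)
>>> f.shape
(37, 5, 5, 37)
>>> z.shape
(23, 11, 7, 7)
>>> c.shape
(7,)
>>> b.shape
(13, 7)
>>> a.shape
(23, 3, 13, 11)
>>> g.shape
(37, 37)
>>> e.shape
(3, 11, 13, 13)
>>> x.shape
(5, 5)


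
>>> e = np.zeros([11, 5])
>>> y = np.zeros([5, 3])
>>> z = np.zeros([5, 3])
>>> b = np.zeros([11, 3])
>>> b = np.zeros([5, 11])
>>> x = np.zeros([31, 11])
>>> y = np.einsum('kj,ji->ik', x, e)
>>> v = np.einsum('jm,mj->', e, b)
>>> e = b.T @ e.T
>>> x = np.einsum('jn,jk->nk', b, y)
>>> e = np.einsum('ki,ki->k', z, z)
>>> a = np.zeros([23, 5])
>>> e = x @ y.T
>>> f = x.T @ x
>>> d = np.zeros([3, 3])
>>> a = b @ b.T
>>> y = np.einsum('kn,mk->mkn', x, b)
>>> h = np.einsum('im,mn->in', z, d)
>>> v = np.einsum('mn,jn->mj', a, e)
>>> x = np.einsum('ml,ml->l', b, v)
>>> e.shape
(11, 5)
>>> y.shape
(5, 11, 31)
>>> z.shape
(5, 3)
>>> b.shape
(5, 11)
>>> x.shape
(11,)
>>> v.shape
(5, 11)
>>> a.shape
(5, 5)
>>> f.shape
(31, 31)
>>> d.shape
(3, 3)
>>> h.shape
(5, 3)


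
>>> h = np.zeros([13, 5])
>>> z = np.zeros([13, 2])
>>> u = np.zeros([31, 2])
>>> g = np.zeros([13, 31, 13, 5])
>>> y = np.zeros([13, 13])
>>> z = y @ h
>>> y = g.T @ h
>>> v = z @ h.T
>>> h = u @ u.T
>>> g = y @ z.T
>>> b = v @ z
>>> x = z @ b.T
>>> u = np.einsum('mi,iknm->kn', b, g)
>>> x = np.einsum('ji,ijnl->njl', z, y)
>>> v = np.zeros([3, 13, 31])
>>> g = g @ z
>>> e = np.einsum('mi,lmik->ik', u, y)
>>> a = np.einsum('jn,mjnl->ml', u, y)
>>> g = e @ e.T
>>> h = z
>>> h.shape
(13, 5)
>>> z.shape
(13, 5)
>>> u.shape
(13, 31)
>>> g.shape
(31, 31)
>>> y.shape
(5, 13, 31, 5)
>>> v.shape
(3, 13, 31)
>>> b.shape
(13, 5)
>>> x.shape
(31, 13, 5)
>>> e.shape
(31, 5)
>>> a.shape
(5, 5)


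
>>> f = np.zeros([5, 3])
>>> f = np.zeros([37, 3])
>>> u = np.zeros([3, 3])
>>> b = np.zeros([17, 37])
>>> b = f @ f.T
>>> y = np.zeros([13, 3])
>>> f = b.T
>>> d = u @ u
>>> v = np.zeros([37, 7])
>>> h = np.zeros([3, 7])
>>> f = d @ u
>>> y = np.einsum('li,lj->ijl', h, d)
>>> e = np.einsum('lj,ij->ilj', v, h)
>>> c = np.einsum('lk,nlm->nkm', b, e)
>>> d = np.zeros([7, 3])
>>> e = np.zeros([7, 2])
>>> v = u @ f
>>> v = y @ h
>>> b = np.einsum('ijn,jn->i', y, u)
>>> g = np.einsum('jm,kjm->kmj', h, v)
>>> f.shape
(3, 3)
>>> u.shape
(3, 3)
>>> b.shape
(7,)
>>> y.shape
(7, 3, 3)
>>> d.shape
(7, 3)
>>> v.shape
(7, 3, 7)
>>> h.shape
(3, 7)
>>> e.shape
(7, 2)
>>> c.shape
(3, 37, 7)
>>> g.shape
(7, 7, 3)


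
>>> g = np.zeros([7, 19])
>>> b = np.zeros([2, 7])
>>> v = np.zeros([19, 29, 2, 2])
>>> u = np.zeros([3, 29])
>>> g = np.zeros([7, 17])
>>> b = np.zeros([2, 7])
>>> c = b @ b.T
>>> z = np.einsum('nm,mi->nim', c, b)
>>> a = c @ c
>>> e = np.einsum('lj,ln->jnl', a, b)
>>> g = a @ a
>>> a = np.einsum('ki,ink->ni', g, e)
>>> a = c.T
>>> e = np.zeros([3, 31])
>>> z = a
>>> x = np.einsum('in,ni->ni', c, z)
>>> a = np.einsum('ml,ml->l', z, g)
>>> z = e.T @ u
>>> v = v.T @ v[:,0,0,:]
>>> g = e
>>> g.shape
(3, 31)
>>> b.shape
(2, 7)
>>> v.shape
(2, 2, 29, 2)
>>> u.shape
(3, 29)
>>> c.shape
(2, 2)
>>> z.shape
(31, 29)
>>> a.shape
(2,)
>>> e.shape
(3, 31)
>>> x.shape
(2, 2)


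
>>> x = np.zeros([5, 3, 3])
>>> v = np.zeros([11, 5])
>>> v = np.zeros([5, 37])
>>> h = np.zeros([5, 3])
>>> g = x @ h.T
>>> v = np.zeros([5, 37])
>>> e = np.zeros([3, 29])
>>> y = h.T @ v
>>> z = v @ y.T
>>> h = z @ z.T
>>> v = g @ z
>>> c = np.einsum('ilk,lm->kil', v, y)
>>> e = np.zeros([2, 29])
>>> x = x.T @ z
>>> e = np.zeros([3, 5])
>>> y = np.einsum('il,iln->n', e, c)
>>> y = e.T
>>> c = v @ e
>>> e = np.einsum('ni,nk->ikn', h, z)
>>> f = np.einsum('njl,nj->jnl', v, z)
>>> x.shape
(3, 3, 3)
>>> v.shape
(5, 3, 3)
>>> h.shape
(5, 5)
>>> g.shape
(5, 3, 5)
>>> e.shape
(5, 3, 5)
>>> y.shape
(5, 3)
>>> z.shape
(5, 3)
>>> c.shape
(5, 3, 5)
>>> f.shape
(3, 5, 3)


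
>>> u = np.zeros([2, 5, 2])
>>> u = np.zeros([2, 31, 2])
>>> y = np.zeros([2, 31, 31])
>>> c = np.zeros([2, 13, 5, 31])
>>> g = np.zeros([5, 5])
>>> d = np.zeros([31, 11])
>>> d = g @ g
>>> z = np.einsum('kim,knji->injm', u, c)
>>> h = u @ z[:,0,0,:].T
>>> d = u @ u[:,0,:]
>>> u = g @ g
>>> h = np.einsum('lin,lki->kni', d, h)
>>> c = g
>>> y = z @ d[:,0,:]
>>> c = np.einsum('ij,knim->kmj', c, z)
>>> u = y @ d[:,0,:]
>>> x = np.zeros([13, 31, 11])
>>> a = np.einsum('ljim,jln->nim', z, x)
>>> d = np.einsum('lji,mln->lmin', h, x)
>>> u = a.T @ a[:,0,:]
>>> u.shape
(2, 5, 2)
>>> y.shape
(31, 13, 5, 2)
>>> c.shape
(31, 2, 5)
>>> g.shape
(5, 5)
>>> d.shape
(31, 13, 31, 11)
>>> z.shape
(31, 13, 5, 2)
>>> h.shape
(31, 2, 31)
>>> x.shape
(13, 31, 11)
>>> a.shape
(11, 5, 2)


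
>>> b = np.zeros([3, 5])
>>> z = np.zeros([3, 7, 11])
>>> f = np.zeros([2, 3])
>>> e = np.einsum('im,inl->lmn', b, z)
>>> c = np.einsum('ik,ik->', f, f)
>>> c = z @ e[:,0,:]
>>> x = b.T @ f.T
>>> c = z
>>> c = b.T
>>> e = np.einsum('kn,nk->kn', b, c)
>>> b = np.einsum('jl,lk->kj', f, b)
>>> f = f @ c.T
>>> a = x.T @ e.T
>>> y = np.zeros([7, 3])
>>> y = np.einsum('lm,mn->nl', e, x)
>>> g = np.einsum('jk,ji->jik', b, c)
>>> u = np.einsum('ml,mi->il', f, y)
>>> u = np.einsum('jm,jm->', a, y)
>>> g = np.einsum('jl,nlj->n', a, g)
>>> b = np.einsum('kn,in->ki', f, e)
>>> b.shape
(2, 3)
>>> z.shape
(3, 7, 11)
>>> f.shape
(2, 5)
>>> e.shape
(3, 5)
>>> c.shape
(5, 3)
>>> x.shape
(5, 2)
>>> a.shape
(2, 3)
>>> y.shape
(2, 3)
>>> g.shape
(5,)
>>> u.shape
()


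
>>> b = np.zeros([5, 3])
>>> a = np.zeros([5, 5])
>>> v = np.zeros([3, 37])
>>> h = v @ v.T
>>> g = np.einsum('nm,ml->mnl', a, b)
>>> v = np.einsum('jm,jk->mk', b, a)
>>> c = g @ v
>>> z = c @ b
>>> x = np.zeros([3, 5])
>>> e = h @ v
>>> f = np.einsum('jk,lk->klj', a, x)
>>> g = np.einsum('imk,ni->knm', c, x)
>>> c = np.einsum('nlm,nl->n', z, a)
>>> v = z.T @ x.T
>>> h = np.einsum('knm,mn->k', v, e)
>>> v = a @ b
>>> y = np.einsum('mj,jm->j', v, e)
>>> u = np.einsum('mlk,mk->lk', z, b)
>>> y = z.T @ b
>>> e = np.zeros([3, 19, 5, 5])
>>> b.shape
(5, 3)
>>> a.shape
(5, 5)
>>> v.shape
(5, 3)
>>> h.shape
(3,)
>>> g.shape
(5, 3, 5)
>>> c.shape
(5,)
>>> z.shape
(5, 5, 3)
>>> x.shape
(3, 5)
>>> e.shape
(3, 19, 5, 5)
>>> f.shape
(5, 3, 5)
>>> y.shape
(3, 5, 3)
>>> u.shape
(5, 3)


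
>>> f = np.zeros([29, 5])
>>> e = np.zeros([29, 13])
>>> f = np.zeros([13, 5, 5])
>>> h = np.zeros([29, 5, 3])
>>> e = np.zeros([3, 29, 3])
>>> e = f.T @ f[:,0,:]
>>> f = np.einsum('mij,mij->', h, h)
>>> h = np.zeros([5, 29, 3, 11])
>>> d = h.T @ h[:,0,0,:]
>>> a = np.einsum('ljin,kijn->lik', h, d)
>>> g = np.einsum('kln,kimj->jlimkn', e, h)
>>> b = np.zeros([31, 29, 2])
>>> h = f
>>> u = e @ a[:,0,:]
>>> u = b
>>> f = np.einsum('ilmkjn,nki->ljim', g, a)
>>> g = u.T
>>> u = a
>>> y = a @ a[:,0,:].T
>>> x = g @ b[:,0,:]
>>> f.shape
(5, 5, 11, 29)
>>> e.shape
(5, 5, 5)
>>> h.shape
()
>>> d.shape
(11, 3, 29, 11)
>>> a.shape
(5, 3, 11)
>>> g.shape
(2, 29, 31)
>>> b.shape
(31, 29, 2)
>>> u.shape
(5, 3, 11)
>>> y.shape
(5, 3, 5)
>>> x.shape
(2, 29, 2)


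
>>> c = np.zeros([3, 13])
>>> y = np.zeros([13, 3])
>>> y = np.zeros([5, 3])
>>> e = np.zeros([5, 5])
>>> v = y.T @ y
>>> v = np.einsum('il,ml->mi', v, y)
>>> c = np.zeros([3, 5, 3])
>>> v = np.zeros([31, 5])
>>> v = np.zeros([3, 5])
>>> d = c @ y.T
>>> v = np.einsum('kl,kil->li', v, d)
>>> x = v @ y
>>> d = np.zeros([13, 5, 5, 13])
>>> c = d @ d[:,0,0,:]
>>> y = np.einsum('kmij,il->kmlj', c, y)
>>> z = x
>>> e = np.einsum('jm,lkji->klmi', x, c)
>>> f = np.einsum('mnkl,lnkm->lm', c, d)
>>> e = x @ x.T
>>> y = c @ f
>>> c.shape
(13, 5, 5, 13)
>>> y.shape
(13, 5, 5, 13)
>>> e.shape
(5, 5)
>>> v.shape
(5, 5)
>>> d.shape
(13, 5, 5, 13)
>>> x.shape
(5, 3)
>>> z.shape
(5, 3)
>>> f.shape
(13, 13)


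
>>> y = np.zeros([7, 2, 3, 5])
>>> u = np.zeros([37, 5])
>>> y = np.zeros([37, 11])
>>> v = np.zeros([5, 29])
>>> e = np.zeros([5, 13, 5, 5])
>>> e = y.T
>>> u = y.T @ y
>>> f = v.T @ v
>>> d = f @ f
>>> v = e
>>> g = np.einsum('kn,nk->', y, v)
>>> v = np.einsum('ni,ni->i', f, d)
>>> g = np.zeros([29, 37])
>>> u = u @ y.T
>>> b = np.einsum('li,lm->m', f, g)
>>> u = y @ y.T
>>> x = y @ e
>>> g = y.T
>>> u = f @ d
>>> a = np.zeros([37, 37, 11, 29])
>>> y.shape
(37, 11)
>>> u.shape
(29, 29)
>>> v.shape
(29,)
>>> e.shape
(11, 37)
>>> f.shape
(29, 29)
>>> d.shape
(29, 29)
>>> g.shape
(11, 37)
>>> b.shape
(37,)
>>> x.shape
(37, 37)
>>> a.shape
(37, 37, 11, 29)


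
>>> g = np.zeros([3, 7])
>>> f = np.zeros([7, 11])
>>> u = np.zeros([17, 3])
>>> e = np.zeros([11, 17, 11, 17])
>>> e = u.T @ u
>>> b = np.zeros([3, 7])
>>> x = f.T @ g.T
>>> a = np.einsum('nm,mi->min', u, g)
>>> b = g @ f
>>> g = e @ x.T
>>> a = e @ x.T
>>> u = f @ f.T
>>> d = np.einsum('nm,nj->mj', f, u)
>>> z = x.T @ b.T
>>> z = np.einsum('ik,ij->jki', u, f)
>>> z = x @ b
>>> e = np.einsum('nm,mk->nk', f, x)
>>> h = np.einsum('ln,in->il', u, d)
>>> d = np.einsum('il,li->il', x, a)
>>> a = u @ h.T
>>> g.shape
(3, 11)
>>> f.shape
(7, 11)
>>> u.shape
(7, 7)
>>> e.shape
(7, 3)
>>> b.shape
(3, 11)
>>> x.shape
(11, 3)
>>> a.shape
(7, 11)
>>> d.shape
(11, 3)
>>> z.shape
(11, 11)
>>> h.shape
(11, 7)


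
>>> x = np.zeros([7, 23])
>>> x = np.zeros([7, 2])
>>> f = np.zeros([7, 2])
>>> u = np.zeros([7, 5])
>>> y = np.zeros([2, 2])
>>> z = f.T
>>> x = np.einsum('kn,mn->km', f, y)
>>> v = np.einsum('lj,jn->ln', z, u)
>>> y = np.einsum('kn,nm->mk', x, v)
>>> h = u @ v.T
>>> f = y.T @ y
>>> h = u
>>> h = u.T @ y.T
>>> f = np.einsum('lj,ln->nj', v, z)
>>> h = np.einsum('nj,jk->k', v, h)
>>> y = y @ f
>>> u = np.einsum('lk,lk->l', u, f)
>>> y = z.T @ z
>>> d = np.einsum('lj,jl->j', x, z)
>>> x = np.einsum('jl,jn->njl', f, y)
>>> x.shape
(7, 7, 5)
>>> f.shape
(7, 5)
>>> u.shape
(7,)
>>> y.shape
(7, 7)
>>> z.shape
(2, 7)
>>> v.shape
(2, 5)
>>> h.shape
(5,)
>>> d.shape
(2,)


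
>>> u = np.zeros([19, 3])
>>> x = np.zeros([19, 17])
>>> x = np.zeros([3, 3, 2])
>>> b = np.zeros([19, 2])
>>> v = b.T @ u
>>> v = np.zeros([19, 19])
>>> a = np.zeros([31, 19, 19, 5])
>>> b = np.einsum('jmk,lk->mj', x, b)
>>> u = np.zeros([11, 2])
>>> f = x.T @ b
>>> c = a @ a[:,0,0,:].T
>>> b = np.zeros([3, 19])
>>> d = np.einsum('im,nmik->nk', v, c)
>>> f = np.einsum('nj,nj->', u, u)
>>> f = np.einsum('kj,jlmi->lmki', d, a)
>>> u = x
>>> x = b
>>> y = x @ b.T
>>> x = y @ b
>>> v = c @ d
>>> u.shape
(3, 3, 2)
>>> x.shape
(3, 19)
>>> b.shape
(3, 19)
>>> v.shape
(31, 19, 19, 31)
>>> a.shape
(31, 19, 19, 5)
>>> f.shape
(19, 19, 31, 5)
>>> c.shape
(31, 19, 19, 31)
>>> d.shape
(31, 31)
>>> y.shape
(3, 3)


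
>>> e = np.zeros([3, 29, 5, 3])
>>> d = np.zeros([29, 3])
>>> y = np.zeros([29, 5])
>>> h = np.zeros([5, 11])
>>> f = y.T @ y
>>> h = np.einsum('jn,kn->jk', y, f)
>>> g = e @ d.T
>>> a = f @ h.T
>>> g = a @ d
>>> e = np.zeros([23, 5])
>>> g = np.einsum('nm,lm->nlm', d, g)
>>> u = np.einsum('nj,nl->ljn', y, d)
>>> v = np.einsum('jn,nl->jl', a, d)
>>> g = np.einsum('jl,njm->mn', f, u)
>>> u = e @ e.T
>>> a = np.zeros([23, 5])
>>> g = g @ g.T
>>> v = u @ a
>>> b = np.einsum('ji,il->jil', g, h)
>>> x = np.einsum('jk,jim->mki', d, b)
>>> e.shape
(23, 5)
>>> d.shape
(29, 3)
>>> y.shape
(29, 5)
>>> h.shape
(29, 5)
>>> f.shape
(5, 5)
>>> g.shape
(29, 29)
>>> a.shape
(23, 5)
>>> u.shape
(23, 23)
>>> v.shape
(23, 5)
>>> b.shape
(29, 29, 5)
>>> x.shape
(5, 3, 29)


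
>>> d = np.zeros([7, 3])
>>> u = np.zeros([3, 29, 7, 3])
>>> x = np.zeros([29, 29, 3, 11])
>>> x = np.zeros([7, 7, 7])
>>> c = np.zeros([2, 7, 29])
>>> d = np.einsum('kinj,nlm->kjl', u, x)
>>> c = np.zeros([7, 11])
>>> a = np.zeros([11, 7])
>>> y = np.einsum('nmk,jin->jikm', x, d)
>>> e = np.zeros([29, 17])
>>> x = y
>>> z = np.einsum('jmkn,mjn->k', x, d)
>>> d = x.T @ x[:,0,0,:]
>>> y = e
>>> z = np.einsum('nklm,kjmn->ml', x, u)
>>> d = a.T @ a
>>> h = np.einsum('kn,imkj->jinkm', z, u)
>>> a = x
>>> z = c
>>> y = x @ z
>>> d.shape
(7, 7)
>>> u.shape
(3, 29, 7, 3)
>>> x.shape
(3, 3, 7, 7)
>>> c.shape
(7, 11)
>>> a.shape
(3, 3, 7, 7)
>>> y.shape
(3, 3, 7, 11)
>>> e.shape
(29, 17)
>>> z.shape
(7, 11)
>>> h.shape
(3, 3, 7, 7, 29)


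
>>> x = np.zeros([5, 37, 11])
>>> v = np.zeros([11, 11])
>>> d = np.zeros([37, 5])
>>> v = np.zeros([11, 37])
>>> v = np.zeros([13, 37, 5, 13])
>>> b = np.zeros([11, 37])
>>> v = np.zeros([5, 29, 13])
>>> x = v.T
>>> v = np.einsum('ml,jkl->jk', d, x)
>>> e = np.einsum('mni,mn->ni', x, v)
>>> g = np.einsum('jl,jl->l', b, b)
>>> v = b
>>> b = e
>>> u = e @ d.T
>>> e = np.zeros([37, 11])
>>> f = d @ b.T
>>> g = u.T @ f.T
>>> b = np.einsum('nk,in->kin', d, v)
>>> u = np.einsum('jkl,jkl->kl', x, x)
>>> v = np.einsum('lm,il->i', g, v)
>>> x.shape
(13, 29, 5)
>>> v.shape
(11,)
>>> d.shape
(37, 5)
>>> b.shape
(5, 11, 37)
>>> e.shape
(37, 11)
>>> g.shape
(37, 37)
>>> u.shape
(29, 5)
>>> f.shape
(37, 29)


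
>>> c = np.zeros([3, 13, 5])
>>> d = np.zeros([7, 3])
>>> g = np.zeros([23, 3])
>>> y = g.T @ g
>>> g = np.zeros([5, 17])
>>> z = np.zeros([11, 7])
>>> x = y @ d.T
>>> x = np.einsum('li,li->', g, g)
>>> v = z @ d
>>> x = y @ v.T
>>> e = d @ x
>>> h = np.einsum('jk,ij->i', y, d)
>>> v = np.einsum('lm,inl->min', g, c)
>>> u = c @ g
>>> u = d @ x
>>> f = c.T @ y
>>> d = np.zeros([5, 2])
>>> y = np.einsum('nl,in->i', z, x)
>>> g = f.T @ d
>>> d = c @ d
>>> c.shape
(3, 13, 5)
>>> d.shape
(3, 13, 2)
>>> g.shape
(3, 13, 2)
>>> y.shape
(3,)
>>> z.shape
(11, 7)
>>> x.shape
(3, 11)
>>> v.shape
(17, 3, 13)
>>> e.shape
(7, 11)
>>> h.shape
(7,)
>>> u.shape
(7, 11)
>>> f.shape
(5, 13, 3)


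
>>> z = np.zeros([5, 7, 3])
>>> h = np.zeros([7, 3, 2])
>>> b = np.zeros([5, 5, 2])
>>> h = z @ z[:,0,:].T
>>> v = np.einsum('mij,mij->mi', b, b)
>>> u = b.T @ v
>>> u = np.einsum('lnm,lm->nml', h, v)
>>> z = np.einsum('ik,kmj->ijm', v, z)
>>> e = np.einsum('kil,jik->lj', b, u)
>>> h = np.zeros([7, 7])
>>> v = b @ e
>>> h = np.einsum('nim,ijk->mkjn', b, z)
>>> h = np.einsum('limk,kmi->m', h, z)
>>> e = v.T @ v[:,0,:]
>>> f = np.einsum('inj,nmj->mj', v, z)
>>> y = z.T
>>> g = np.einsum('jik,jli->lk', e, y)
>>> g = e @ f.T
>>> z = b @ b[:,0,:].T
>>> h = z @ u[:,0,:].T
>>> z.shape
(5, 5, 5)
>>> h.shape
(5, 5, 7)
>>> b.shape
(5, 5, 2)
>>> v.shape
(5, 5, 7)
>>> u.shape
(7, 5, 5)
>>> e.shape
(7, 5, 7)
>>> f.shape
(3, 7)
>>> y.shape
(7, 3, 5)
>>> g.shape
(7, 5, 3)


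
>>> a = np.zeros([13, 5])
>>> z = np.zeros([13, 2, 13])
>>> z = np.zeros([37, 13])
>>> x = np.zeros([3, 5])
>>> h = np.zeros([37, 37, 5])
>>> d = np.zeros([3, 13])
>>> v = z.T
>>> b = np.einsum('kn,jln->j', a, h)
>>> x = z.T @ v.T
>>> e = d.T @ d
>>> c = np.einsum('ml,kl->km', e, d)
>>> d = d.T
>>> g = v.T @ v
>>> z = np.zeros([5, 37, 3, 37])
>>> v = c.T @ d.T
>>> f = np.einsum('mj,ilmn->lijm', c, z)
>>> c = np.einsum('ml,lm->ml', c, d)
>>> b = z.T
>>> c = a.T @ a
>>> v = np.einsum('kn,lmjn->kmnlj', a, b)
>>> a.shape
(13, 5)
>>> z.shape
(5, 37, 3, 37)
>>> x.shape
(13, 13)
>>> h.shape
(37, 37, 5)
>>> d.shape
(13, 3)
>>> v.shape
(13, 3, 5, 37, 37)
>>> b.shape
(37, 3, 37, 5)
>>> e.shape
(13, 13)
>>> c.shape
(5, 5)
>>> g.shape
(37, 37)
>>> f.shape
(37, 5, 13, 3)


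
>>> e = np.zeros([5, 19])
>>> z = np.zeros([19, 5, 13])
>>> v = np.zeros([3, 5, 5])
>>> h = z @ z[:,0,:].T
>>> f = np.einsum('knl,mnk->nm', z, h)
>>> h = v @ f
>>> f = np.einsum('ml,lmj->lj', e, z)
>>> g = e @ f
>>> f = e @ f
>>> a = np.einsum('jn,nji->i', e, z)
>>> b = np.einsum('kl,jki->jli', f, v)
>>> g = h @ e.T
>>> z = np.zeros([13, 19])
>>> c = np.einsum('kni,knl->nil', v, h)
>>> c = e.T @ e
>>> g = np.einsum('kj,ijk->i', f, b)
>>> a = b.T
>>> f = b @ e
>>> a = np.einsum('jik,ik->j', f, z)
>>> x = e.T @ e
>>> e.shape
(5, 19)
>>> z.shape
(13, 19)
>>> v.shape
(3, 5, 5)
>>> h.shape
(3, 5, 19)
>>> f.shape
(3, 13, 19)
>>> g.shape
(3,)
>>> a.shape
(3,)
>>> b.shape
(3, 13, 5)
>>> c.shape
(19, 19)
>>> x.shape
(19, 19)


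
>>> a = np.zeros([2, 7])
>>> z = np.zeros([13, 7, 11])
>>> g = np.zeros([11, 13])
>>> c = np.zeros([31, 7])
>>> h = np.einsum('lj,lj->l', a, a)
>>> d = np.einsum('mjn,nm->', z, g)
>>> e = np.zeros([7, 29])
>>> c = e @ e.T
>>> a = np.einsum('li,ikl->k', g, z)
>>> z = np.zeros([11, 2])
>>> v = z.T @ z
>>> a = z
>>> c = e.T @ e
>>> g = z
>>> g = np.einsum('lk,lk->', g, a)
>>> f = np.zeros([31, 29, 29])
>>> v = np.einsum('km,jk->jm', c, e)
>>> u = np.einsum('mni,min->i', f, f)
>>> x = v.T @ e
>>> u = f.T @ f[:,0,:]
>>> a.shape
(11, 2)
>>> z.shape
(11, 2)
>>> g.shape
()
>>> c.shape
(29, 29)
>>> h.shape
(2,)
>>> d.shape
()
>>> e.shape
(7, 29)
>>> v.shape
(7, 29)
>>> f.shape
(31, 29, 29)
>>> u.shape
(29, 29, 29)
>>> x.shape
(29, 29)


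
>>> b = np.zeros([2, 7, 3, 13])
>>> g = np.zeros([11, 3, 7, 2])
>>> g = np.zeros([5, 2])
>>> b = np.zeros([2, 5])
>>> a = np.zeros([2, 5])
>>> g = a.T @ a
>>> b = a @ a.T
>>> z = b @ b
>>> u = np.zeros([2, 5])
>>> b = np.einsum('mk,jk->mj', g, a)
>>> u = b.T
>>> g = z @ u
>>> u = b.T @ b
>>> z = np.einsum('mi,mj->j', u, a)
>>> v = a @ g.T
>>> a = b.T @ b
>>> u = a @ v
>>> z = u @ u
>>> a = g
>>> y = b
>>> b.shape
(5, 2)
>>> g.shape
(2, 5)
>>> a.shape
(2, 5)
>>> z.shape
(2, 2)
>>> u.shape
(2, 2)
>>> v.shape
(2, 2)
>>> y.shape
(5, 2)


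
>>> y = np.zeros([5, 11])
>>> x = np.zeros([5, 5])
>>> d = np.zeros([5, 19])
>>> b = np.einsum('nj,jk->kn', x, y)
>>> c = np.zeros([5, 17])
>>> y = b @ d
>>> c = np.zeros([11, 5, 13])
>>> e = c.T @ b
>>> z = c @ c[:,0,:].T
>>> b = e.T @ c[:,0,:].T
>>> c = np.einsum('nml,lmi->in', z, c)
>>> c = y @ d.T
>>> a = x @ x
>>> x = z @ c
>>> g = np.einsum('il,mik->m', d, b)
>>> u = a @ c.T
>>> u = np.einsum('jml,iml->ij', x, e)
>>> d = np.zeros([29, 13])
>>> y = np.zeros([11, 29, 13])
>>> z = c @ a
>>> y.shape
(11, 29, 13)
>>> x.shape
(11, 5, 5)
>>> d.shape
(29, 13)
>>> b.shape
(5, 5, 11)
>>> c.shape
(11, 5)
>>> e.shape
(13, 5, 5)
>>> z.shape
(11, 5)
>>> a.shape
(5, 5)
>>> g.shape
(5,)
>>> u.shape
(13, 11)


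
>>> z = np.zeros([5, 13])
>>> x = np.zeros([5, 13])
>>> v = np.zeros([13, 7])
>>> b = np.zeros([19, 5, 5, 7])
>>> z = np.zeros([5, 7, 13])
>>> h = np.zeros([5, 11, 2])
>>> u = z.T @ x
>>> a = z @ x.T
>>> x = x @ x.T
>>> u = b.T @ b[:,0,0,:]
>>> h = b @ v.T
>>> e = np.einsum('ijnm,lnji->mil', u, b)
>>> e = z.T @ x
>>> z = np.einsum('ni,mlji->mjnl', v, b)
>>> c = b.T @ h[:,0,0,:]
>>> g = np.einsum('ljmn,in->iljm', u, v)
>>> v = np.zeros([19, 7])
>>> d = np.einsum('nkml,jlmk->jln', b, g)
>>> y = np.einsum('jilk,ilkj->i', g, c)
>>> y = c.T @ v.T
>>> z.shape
(19, 5, 13, 5)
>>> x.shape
(5, 5)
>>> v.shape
(19, 7)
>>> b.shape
(19, 5, 5, 7)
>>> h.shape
(19, 5, 5, 13)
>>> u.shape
(7, 5, 5, 7)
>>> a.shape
(5, 7, 5)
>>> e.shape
(13, 7, 5)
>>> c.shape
(7, 5, 5, 13)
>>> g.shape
(13, 7, 5, 5)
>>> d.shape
(13, 7, 19)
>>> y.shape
(13, 5, 5, 19)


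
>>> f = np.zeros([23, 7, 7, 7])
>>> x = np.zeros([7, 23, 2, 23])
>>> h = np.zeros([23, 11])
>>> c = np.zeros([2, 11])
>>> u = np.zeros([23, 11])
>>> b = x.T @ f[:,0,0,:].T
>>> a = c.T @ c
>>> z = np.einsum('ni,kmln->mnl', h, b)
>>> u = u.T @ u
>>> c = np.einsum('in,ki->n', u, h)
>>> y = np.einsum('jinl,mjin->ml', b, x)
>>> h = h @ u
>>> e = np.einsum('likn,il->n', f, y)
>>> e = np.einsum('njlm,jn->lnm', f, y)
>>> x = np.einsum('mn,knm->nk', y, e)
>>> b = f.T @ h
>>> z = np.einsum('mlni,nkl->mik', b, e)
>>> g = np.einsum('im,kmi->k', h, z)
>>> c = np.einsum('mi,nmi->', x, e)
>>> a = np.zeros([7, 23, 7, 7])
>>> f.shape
(23, 7, 7, 7)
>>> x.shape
(23, 7)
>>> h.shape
(23, 11)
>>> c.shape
()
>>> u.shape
(11, 11)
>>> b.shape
(7, 7, 7, 11)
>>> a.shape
(7, 23, 7, 7)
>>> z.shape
(7, 11, 23)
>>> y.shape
(7, 23)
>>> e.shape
(7, 23, 7)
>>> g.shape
(7,)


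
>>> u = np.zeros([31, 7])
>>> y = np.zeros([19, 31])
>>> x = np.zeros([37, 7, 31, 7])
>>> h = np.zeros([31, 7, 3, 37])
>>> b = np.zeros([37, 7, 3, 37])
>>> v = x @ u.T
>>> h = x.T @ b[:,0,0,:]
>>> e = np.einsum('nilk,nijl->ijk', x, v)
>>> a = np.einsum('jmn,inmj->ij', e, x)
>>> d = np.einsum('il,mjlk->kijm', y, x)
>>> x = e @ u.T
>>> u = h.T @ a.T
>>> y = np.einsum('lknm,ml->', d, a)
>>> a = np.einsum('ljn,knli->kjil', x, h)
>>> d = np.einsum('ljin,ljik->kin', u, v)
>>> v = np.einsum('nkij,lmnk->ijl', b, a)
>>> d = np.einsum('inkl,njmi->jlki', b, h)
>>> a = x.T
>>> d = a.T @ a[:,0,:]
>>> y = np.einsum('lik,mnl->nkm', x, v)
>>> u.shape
(37, 7, 31, 37)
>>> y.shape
(37, 31, 3)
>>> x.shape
(7, 31, 31)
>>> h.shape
(7, 31, 7, 37)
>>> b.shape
(37, 7, 3, 37)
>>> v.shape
(3, 37, 7)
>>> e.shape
(7, 31, 7)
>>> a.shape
(31, 31, 7)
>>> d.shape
(7, 31, 7)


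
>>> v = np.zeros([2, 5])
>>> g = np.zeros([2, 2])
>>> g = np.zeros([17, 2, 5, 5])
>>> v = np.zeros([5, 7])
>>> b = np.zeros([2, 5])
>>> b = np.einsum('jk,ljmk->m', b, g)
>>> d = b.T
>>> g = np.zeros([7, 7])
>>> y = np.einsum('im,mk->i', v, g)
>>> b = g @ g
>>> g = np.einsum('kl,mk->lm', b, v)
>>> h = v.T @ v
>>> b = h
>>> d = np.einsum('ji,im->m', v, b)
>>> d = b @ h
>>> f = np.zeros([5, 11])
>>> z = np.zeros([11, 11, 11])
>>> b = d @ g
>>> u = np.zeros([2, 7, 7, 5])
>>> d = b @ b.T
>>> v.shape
(5, 7)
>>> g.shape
(7, 5)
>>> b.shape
(7, 5)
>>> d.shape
(7, 7)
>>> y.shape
(5,)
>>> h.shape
(7, 7)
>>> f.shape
(5, 11)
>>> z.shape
(11, 11, 11)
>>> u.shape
(2, 7, 7, 5)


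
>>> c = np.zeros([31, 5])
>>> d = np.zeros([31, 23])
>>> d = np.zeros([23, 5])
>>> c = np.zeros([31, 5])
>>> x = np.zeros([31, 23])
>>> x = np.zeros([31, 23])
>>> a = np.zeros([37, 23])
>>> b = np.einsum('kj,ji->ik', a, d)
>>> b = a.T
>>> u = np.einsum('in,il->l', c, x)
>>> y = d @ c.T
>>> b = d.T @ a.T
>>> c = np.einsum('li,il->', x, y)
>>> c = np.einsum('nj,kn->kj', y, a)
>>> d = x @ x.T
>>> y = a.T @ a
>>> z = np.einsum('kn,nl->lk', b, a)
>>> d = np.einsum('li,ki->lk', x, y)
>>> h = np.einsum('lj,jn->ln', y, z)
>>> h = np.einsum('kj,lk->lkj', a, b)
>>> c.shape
(37, 31)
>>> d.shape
(31, 23)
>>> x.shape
(31, 23)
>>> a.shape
(37, 23)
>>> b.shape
(5, 37)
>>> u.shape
(23,)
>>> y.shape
(23, 23)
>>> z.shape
(23, 5)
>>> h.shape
(5, 37, 23)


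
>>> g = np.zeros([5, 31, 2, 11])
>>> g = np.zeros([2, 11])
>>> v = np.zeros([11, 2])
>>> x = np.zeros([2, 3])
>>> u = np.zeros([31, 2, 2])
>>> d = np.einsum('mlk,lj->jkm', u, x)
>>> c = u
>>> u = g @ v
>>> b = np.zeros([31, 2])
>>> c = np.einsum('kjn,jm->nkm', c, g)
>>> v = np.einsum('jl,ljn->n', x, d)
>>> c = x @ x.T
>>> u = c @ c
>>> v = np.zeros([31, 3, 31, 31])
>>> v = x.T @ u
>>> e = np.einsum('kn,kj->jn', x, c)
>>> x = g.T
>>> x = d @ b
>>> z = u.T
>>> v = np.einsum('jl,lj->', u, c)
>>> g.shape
(2, 11)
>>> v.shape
()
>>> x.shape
(3, 2, 2)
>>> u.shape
(2, 2)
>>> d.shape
(3, 2, 31)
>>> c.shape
(2, 2)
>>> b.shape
(31, 2)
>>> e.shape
(2, 3)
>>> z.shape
(2, 2)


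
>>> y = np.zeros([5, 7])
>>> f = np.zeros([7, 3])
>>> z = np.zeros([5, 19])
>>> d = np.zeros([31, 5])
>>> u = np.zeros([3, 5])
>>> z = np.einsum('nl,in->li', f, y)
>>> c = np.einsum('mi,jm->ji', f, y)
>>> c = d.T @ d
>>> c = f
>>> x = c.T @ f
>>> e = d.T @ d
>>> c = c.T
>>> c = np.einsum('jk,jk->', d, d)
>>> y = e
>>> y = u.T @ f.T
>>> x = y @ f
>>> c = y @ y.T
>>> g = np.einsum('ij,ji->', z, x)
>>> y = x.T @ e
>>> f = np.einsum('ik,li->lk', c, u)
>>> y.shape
(3, 5)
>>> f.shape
(3, 5)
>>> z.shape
(3, 5)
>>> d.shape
(31, 5)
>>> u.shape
(3, 5)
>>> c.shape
(5, 5)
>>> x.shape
(5, 3)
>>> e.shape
(5, 5)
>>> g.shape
()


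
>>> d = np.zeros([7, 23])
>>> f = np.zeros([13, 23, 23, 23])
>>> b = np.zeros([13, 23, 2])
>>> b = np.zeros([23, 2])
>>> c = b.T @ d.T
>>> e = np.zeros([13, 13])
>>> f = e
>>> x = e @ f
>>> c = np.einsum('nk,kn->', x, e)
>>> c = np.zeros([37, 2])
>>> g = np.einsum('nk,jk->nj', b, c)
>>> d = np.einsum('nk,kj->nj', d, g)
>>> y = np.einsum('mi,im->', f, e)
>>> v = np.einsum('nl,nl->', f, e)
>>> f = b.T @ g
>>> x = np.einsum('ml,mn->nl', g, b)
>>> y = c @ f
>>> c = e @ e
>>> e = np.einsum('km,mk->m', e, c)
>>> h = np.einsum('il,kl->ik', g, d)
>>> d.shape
(7, 37)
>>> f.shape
(2, 37)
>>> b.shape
(23, 2)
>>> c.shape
(13, 13)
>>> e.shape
(13,)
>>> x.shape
(2, 37)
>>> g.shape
(23, 37)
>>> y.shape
(37, 37)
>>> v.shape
()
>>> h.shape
(23, 7)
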